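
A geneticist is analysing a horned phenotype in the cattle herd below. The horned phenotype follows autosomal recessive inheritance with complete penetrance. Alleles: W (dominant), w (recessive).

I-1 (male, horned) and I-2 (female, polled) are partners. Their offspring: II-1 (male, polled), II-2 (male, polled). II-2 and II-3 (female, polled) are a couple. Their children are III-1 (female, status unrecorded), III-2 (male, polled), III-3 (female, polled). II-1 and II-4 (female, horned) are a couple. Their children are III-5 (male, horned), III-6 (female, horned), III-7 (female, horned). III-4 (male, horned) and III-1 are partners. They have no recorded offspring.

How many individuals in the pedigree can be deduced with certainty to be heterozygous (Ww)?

2

Obligate heterozygotes: II-1 is polled so carries W and received w from I-1 (ww), so II-1 is Ww; II-2 is polled so carries W and received w from I-1 (ww), so II-2 is Ww.
Every other individual is either homozygous by phenotype or has at least one consistent homozygous assignment, so the count is 2.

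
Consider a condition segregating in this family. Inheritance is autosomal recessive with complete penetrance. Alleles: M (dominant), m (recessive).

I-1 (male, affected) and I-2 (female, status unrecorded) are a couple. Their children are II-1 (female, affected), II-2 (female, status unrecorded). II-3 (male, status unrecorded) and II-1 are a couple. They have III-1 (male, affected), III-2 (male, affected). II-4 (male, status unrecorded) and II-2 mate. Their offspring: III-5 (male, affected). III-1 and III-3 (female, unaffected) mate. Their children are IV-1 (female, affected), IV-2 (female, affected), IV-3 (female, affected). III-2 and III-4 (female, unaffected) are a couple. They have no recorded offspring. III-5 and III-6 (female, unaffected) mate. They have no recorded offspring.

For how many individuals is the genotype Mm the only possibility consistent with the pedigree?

1

Obligate heterozygotes: III-3 is unaffected so carries M and passed m to IV-1 (mm), so III-3 is Mm.
Every other individual is either homozygous by phenotype or has at least one consistent homozygous assignment, so the count is 1.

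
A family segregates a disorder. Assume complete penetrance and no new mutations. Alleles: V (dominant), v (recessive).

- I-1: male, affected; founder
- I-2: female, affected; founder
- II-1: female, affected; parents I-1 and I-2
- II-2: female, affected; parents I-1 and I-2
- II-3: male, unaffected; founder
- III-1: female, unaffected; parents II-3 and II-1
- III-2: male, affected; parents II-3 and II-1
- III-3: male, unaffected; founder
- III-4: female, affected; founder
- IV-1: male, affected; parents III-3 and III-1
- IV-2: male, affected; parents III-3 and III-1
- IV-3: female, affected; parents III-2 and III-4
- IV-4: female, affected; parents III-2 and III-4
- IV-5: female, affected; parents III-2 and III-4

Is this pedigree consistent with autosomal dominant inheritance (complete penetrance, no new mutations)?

No

Under autosomal dominant, IV-1 (affected, male) cannot arise from III-3 (unaffected) × III-1 (unaffected).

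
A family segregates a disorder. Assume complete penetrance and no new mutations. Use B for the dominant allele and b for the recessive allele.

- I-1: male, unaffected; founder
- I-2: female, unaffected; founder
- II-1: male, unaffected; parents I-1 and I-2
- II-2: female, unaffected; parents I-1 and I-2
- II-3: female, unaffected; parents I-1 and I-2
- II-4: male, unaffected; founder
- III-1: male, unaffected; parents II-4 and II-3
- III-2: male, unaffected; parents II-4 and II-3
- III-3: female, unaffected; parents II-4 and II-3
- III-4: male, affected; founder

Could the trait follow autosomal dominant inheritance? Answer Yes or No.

Yes

A consistent assignment under autosomal dominant exists: I-1 bb, I-2 bb, II-1 bb, II-2 bb, II-3 bb, II-4 bb, III-1 bb, III-2 bb, III-3 bb, III-4 BB.
In this assignment every recorded phenotype matches its genotype and every non-founder's genotype is obtainable from its parents' genotypes, so the pedigree is consistent.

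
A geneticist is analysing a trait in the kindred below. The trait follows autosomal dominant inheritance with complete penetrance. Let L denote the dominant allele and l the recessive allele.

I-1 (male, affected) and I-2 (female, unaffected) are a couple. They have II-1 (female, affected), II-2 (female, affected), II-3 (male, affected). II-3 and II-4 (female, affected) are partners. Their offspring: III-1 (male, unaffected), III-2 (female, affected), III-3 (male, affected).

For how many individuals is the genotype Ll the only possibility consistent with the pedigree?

Obligate heterozygotes: II-1 is affected so carries L and received l from I-2 (ll), so II-1 is Ll; II-2 is affected so carries L and received l from I-2 (ll), so II-2 is Ll; II-3 is affected so carries L and received l from I-2 (ll), so II-3 is Ll; II-4 is affected so carries L and passed l to III-1 (ll), so II-4 is Ll.
Every other individual is either homozygous by phenotype or has at least one consistent homozygous assignment, so the count is 4.

4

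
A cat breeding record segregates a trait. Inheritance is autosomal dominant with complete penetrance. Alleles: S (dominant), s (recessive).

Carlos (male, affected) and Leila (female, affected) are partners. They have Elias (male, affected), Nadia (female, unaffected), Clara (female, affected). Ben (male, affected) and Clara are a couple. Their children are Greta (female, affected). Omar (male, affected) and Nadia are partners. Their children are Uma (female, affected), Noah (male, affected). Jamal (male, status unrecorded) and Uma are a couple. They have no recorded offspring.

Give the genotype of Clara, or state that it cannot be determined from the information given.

cannot be determined

Clara's phenotype allows SS or Ss, and no parent or child forces a single allele at both positions; consistent genotype assignments exist with Clara as SS or Ss.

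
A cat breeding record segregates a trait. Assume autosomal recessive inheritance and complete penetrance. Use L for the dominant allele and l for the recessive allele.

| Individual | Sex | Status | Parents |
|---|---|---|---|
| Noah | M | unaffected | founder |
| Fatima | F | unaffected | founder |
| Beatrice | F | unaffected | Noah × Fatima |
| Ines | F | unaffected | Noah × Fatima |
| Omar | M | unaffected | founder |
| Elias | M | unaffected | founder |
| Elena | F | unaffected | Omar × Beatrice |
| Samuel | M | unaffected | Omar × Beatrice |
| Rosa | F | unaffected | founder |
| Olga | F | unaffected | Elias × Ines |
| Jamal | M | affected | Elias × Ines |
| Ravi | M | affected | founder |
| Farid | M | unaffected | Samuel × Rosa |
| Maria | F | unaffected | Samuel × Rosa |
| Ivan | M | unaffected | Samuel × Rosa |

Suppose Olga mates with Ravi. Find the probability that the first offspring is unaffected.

Elias is unaffected so carries L and passed l to Jamal (ll), so Elias is Ll.
Ines is unaffected so carries L and passed l to Jamal (ll), so Ines is Ll.
Olga is an unaffected offspring of Elias (Ll) × Ines (Ll), whose cross gives 1/4 LL : 1/2 Ll : 1/4 ll; conditioning on being unaffected, Olga is LL with probability 1/3, Ll with probability 2/3.
Ravi is affected, so Ravi is ll.
Summing over parental genotype combinations, P(offspring is unaffected) = 1/3·1 + 2/3·1/2 = 2/3.

2/3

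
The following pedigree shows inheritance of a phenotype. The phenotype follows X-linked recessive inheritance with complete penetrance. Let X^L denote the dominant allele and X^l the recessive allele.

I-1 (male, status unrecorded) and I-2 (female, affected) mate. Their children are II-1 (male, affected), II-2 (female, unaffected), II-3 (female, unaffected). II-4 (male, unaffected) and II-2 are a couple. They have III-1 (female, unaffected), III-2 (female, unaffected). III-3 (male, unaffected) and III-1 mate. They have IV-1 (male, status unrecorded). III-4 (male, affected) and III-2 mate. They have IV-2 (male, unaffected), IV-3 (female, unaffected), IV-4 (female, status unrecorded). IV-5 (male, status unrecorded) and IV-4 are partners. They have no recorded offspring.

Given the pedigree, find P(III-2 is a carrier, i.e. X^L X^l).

1/5

II-4 is unaffected, so II-4 is X^L Y.
II-2 is unaffected so carries L and received l from I-2 (X^l X^l), so II-2 is X^L X^l.
Their cross gives offspring ratios 1/2 X^L X^L : 1/2 X^L X^l. Conditioning on III-2 being unaffected, P(X^L X^l) = 1/2 / 1 = 1/2 before taking III-2's own offspring into account.
III-4 is affected, so III-4 is X^l Y.
Now use III-2's offspring. Probability of each recorded status — unaffected son IV-2: 1/2 if III-2 is X^L X^l, 1 if X^L X^L; unaffected daughter IV-3: 1/2 if III-2 is X^L X^l, 1 if X^L X^L. (IV-4: equally likely either way, so uninformative.)
Bayes: P(X^L X^l) = 1/2·1/4 / (1/2·1/4 + 1/2·1) = 1/5.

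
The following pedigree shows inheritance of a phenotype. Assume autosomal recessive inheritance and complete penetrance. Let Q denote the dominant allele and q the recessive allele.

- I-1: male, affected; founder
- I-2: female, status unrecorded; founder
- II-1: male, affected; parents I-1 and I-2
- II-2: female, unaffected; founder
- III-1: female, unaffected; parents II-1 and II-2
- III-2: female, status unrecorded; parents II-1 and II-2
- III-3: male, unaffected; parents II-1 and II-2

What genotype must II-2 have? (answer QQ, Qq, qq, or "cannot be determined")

cannot be determined

II-2's phenotype allows QQ or Qq, and no parent or child forces a single allele at both positions; consistent genotype assignments exist with II-2 as QQ or Qq.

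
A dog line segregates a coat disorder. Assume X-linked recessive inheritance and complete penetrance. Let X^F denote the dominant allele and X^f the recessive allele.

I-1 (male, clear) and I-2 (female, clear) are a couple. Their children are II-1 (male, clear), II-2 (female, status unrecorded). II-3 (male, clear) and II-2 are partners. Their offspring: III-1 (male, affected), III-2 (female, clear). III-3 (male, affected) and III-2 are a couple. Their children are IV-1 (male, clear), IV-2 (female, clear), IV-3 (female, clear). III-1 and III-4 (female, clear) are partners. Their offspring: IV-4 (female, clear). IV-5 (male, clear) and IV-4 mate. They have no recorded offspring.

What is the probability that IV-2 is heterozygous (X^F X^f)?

1

IV-2 is clear so carries F and received f from III-3 (X^f Y), so IV-2 is X^F X^f, giving P(X^F X^f) = 1.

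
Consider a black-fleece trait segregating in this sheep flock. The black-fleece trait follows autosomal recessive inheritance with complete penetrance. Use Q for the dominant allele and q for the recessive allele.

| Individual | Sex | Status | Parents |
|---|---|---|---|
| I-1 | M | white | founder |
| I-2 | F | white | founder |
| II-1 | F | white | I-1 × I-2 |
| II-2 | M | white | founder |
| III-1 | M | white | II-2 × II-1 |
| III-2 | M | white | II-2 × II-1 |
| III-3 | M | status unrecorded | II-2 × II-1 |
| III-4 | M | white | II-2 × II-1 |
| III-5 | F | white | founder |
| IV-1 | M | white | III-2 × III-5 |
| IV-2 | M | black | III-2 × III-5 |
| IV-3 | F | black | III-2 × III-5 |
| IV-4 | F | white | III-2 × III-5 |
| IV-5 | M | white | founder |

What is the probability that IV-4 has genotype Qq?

III-2 is white so carries Q and passed q to IV-2 (qq), so III-2 is Qq.
III-5 is white so carries Q and passed q to IV-2 (qq), so III-5 is Qq.
Their cross gives offspring ratios 1/4 QQ : 1/2 Qq : 1/4 qq. Conditioning on IV-4 being white, P(Qq) = 1/2 / 3/4 = 2/3.

2/3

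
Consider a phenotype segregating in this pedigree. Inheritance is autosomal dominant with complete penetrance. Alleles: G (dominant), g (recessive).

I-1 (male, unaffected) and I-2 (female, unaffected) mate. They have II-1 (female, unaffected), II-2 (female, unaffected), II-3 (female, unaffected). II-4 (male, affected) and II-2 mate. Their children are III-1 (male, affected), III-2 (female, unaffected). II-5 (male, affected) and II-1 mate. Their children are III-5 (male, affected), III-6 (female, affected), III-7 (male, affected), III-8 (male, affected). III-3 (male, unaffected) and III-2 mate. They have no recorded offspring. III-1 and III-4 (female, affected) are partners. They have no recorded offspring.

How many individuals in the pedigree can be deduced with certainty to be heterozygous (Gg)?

6

Obligate heterozygotes: II-4 is affected so carries G and passed g to III-2 (gg), so II-4 is Gg; III-1 is affected so carries G and received g from II-2 (gg), so III-1 is Gg; III-5 is affected so carries G and received g from II-1 (gg), so III-5 is Gg; III-6 is affected so carries G and received g from II-1 (gg), so III-6 is Gg; III-7 is affected so carries G and received g from II-1 (gg), so III-7 is Gg; III-8 is affected so carries G and received g from II-1 (gg), so III-8 is Gg.
Every other individual is either homozygous by phenotype or has at least one consistent homozygous assignment, so the count is 6.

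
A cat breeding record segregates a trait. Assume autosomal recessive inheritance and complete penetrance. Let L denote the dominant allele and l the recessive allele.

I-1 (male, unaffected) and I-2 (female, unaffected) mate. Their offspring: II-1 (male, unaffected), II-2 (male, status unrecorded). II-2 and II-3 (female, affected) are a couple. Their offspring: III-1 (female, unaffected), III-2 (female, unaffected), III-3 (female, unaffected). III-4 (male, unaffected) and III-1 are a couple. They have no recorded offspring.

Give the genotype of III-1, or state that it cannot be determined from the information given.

Ll

From phenotype alone, III-1 is LL or Ll.
III-1 is unaffected so carries L and received l from II-3 (ll), so III-1 is Ll.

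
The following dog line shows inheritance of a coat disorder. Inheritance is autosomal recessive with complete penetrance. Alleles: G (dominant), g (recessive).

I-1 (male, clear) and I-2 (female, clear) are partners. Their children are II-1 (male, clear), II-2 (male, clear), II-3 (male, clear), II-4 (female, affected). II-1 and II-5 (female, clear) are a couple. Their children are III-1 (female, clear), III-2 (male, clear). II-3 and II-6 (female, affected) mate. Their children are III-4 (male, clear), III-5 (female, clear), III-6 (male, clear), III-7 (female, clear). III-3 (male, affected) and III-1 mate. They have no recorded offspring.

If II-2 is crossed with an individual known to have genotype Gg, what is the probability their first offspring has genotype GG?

I-1 is clear so carries G and passed g to II-4 (gg), so I-1 is Gg.
I-2 is clear so carries G and passed g to II-4 (gg), so I-2 is Gg.
II-2 is a clear offspring of I-1 (Gg) × I-2 (Gg), whose cross gives 1/4 GG : 1/2 Gg : 1/4 gg; conditioning on being clear, II-2 is GG with probability 1/3, Gg with probability 2/3.
Summing over parental genotype combinations, P(offspring has genotype GG) = 1/3·1/2 + 2/3·1/4 = 1/3.

1/3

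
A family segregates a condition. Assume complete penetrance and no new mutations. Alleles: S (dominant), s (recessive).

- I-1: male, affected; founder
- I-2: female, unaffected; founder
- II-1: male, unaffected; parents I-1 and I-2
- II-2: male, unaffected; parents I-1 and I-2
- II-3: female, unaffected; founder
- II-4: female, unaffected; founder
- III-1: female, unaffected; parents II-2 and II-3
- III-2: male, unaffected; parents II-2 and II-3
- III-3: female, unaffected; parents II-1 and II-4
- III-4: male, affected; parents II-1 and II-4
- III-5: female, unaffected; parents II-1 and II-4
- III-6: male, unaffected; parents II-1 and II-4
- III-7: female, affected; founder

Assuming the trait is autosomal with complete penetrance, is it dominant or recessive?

recessive

II-1 and II-4 are both unaffected yet have an affected child III-4. Under dominance, an affected child requires at least one affected parent, so the trait cannot be dominant.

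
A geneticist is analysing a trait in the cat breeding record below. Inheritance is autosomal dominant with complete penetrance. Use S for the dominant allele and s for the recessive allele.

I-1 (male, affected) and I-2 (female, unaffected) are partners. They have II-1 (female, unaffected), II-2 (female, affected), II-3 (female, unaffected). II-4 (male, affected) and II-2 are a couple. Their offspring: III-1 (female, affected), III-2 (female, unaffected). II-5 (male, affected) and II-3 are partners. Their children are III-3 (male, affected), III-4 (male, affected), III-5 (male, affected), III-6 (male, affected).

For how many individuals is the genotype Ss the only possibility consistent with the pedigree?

7

Obligate heterozygotes: I-1 is affected so carries S and passed s to II-1 (ss), so I-1 is Ss; II-2 is affected so carries S and received s from I-2 (ss), so II-2 is Ss; II-4 is affected so carries S and passed s to III-2 (ss), so II-4 is Ss; III-3 is affected so carries S and received s from II-3 (ss), so III-3 is Ss; III-4 is affected so carries S and received s from II-3 (ss), so III-4 is Ss; III-5 is affected so carries S and received s from II-3 (ss), so III-5 is Ss; III-6 is affected so carries S and received s from II-3 (ss), so III-6 is Ss.
Every other individual is either homozygous by phenotype or has at least one consistent homozygous assignment, so the count is 7.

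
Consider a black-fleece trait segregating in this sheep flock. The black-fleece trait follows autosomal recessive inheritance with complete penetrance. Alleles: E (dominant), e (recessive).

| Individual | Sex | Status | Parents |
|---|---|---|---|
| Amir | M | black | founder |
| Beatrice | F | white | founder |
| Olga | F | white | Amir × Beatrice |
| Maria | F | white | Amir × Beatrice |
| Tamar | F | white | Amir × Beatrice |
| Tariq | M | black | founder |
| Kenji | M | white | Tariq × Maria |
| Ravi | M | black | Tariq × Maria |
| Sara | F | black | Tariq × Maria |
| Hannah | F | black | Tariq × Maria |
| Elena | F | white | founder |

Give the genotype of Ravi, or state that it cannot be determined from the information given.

ee

Ravi is black, so Ravi is ee.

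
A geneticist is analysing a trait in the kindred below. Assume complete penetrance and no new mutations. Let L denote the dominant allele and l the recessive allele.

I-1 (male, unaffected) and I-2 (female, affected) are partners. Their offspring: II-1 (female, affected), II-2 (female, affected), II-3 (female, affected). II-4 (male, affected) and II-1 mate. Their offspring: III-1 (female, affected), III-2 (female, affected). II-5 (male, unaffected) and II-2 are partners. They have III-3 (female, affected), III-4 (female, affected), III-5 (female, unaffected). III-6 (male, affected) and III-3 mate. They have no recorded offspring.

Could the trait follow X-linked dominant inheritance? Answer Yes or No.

A consistent assignment under X-linked dominant exists: I-1 X^l Y, I-2 X^L X^L, II-1 X^L X^l, II-2 X^L X^l, II-3 X^L X^l, II-4 X^L Y, II-5 X^l Y, III-1 X^L X^L, III-2 X^L X^L, III-3 X^L X^l, III-4 X^L X^l, III-5 X^l X^l, III-6 X^L Y.
In this assignment every recorded phenotype matches its genotype and every non-founder's genotype is obtainable from its parents' genotypes, so the pedigree is consistent.

Yes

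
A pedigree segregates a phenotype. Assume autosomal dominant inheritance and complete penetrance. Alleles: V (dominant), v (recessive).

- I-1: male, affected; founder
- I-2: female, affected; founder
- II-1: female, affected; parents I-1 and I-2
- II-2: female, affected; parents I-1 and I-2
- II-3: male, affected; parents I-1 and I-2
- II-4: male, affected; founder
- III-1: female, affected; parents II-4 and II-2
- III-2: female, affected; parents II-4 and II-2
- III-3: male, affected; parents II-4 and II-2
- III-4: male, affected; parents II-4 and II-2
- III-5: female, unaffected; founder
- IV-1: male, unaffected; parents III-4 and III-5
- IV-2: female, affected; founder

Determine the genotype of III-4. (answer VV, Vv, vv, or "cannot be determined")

From phenotype alone, III-4 is VV or Vv.
III-4 is affected so carries V and passed v to IV-1 (vv), so III-4 is Vv.

Vv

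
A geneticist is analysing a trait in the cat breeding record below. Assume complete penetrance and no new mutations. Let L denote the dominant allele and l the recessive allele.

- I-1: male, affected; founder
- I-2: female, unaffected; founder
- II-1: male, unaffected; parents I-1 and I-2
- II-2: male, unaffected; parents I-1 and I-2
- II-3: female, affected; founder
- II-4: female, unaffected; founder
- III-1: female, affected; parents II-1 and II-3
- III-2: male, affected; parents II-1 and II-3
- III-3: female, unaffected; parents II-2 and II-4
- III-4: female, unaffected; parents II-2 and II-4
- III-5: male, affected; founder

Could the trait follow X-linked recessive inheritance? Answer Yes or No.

No

Under X-linked recessive, III-1 (affected, female) cannot arise from II-1 (unaffected) × II-3 (affected).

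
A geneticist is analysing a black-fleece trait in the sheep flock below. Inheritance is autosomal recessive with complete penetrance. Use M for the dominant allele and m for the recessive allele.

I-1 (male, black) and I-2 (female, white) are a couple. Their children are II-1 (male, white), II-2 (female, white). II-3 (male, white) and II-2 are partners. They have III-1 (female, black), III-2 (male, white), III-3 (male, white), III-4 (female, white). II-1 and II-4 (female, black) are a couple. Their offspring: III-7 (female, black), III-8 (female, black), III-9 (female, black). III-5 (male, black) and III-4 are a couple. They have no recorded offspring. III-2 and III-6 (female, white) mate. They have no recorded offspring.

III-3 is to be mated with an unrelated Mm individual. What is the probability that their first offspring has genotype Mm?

II-3 is white so carries M and passed m to III-1 (mm), so II-3 is Mm.
II-2 is white so carries M and received m from I-1 (mm), so II-2 is Mm.
III-3 is a white offspring of II-3 (Mm) × II-2 (Mm), whose cross gives 1/4 MM : 1/2 Mm : 1/4 mm; conditioning on being white, III-3 is MM with probability 1/3, Mm with probability 2/3.
Summing over parental genotype combinations, P(offspring has genotype Mm) = 1/3·1/2 + 2/3·1/2 = 1/2.

1/2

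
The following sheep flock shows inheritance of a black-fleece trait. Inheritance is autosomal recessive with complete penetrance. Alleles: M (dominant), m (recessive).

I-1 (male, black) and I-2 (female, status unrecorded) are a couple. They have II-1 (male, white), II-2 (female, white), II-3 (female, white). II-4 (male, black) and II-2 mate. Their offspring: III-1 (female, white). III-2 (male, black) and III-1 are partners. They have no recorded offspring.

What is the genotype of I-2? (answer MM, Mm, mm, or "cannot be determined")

I-2's phenotype is unrecorded, and no parent or child forces a single allele at both positions; consistent genotype assignments exist with I-2 as MM or Mm.

cannot be determined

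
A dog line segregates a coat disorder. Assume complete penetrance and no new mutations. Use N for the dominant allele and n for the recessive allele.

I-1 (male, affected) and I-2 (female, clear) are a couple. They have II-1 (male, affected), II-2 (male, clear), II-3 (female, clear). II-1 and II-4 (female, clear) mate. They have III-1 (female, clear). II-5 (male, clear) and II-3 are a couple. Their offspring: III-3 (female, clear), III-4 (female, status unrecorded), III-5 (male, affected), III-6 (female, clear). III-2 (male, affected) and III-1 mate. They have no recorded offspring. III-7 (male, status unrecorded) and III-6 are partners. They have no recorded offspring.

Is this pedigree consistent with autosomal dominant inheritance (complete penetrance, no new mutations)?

Under autosomal dominant, III-5 (affected, male) cannot arise from II-5 (clear) × II-3 (clear).

No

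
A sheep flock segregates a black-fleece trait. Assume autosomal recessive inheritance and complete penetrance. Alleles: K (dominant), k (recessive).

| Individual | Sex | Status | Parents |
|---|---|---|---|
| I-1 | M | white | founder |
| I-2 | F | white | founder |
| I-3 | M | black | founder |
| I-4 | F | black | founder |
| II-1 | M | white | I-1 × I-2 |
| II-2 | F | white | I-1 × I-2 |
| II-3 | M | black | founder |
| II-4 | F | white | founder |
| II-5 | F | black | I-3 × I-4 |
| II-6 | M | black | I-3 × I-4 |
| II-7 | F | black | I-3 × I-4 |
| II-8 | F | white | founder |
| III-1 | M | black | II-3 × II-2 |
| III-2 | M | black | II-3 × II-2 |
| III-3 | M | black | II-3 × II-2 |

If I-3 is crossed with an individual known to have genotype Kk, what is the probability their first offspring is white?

1/2

I-3 is black, so I-3 is kk.
The cross gives 1/2 Kk : 1/2 kk, so P(offspring is white) = 1/2.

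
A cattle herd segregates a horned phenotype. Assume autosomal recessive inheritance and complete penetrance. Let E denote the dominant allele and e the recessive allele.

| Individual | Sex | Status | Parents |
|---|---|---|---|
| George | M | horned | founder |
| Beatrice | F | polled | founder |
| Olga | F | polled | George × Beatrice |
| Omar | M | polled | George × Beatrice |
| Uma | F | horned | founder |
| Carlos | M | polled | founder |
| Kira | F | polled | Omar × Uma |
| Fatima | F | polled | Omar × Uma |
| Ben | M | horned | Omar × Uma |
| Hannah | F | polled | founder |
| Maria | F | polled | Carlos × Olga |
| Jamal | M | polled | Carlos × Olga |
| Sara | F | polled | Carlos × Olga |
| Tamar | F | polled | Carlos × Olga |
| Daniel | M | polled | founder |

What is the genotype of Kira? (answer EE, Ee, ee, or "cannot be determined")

Ee

From phenotype alone, Kira is EE or Ee.
Kira is polled so carries E and received e from Uma (ee), so Kira is Ee.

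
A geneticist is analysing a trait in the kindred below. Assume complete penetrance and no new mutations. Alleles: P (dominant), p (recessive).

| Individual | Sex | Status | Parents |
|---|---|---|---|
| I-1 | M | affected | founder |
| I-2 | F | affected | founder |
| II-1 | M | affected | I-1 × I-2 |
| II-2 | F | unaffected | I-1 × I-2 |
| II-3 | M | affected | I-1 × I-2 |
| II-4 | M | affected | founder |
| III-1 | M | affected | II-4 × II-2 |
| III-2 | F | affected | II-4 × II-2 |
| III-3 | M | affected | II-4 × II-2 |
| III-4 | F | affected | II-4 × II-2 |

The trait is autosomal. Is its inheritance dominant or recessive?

I-1 and I-2 are both affected yet have an unaffected child II-2. Under a recessive model two affected parents are homozygous and every child would be affected, so the trait cannot be recessive.

dominant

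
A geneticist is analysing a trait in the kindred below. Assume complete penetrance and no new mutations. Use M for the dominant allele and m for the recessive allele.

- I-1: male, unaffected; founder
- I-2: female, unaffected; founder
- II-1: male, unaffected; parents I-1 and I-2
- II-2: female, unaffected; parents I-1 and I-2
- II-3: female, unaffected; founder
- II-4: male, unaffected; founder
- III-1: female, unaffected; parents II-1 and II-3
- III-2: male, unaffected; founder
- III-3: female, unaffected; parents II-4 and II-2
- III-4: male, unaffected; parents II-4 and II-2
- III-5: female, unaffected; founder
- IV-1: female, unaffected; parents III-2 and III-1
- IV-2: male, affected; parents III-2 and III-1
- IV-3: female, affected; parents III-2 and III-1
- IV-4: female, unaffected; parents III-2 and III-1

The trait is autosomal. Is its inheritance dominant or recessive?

III-2 and III-1 are both unaffected yet have an affected child IV-2. Under dominance, an affected child requires at least one affected parent, so the trait cannot be dominant.

recessive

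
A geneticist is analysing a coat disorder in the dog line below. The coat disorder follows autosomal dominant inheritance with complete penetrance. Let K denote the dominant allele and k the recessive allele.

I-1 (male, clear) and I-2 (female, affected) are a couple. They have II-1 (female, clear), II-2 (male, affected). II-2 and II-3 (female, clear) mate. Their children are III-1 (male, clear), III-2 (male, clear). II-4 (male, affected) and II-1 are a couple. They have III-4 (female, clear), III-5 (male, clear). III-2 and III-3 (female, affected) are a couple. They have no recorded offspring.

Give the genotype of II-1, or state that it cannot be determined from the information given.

kk

II-1 is clear, so II-1 is kk.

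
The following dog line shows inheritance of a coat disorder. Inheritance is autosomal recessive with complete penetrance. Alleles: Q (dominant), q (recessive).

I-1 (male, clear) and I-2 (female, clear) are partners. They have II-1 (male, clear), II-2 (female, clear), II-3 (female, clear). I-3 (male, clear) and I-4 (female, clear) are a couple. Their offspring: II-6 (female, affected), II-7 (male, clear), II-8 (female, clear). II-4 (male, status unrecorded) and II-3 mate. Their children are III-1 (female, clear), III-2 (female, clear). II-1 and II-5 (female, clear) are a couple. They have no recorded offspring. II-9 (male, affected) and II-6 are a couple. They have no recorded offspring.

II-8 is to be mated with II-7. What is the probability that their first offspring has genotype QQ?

4/9

I-3 is clear so carries Q and passed q to II-6 (qq), so I-3 is Qq.
I-4 is clear so carries Q and passed q to II-6 (qq), so I-4 is Qq.
II-8 is a clear offspring of I-3 (Qq) × I-4 (Qq), whose cross gives 1/4 QQ : 1/2 Qq : 1/4 qq; conditioning on being clear, II-8 is QQ with probability 1/3, Qq with probability 2/3.
II-7 is a clear offspring of I-3 (Qq) × I-4 (Qq), whose cross gives 1/4 QQ : 1/2 Qq : 1/4 qq; conditioning on being clear, II-7 is QQ with probability 1/3, Qq with probability 2/3.
Summing over parental genotype combinations, P(offspring has genotype QQ) = 1/9·1 + 2/9·1/2 + 2/9·1/2 + 4/9·1/4 = 4/9.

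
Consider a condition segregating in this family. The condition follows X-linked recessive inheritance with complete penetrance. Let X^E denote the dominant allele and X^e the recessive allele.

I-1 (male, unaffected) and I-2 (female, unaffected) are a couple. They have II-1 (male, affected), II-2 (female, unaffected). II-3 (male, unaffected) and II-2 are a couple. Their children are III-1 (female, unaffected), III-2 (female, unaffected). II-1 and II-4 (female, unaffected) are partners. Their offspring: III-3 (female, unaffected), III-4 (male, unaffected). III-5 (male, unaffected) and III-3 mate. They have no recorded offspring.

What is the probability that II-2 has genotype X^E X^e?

I-1 is unaffected, so I-1 is X^E Y.
I-2 is unaffected so carries E and passed e to II-1 (X^e Y), so I-2 is X^E X^e.
Their cross gives offspring ratios 1/2 X^E X^E : 1/2 X^E X^e. Conditioning on II-2 being unaffected, P(X^E X^e) = 1/2 / 1 = 1/2 before taking II-2's own offspring into account.
II-3 is unaffected, so II-3 is X^E Y.
II-2's offspring (III-1, III-2) would show their recorded status with the same probability whether II-2 is X^E X^e or X^E X^E, so they carry no information and P(X^E X^e) = 1/2.

1/2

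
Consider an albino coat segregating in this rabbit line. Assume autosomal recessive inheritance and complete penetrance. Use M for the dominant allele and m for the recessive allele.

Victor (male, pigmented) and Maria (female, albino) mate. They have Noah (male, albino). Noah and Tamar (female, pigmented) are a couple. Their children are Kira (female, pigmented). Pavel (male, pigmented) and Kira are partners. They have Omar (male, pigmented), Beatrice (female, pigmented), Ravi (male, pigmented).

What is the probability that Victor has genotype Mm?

1

Victor is pigmented so carries M and passed m to Noah (mm), so Victor is Mm, giving P(Mm) = 1.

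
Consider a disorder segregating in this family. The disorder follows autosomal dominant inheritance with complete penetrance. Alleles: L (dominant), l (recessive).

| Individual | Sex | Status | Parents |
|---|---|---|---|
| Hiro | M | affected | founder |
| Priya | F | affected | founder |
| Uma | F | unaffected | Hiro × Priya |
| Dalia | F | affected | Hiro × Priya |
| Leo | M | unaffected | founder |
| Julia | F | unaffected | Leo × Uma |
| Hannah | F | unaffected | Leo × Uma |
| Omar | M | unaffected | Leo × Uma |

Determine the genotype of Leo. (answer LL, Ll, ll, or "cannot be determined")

Leo is unaffected, so Leo is ll.

ll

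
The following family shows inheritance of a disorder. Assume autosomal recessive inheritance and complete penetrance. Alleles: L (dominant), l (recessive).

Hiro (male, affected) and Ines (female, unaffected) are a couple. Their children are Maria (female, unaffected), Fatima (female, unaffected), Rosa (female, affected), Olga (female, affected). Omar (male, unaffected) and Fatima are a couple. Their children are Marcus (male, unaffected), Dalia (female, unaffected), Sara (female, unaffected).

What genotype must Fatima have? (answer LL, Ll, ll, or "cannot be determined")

From phenotype alone, Fatima is LL or Ll.
Fatima is unaffected so carries L and received l from Hiro (ll), so Fatima is Ll.

Ll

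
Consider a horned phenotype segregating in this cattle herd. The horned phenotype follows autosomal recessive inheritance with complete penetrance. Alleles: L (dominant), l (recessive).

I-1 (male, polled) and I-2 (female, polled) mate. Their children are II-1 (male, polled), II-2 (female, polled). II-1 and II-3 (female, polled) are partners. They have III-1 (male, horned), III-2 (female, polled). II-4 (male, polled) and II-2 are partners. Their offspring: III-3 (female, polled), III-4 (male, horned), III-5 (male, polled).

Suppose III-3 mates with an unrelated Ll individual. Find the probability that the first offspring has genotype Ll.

1/2

II-4 is polled so carries L and passed l to III-4 (ll), so II-4 is Ll.
II-2 is polled so carries L and passed l to III-4 (ll), so II-2 is Ll.
III-3 is a polled offspring of II-4 (Ll) × II-2 (Ll), whose cross gives 1/4 LL : 1/2 Ll : 1/4 ll; conditioning on being polled, III-3 is LL with probability 1/3, Ll with probability 2/3.
Summing over parental genotype combinations, P(offspring has genotype Ll) = 1/3·1/2 + 2/3·1/2 = 1/2.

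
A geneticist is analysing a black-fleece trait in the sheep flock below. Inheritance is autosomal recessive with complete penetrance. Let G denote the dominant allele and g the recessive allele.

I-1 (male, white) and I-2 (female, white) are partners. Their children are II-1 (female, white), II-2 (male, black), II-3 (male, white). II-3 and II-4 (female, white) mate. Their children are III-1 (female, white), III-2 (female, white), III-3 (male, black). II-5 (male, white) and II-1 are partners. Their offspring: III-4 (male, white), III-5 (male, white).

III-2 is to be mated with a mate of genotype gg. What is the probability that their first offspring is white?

2/3

II-3 is white so carries G and passed g to III-3 (gg), so II-3 is Gg.
II-4 is white so carries G and passed g to III-3 (gg), so II-4 is Gg.
III-2 is a white offspring of II-3 (Gg) × II-4 (Gg), whose cross gives 1/4 GG : 1/2 Gg : 1/4 gg; conditioning on being white, III-2 is GG with probability 1/3, Gg with probability 2/3.
Summing over parental genotype combinations, P(offspring is white) = 1/3·1 + 2/3·1/2 = 2/3.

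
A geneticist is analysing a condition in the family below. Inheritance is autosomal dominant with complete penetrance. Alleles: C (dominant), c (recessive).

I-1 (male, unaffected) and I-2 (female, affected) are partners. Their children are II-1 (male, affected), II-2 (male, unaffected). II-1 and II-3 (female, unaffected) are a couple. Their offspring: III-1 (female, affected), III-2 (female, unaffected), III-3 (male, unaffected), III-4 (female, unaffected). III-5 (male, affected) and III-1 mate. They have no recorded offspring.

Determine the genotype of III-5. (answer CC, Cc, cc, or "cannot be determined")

III-5's phenotype allows CC or Cc, and no parent or child forces a single allele at both positions; consistent genotype assignments exist with III-5 as CC or Cc.

cannot be determined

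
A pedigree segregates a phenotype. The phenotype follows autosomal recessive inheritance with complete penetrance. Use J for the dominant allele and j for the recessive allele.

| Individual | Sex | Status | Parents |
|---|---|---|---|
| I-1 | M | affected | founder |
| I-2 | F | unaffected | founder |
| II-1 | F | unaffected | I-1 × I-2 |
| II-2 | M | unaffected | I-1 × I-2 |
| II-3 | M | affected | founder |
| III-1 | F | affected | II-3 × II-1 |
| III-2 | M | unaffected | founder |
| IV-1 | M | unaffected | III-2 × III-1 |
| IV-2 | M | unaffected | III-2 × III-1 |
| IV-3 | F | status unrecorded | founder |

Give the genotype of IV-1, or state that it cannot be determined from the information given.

Jj

From phenotype alone, IV-1 is JJ or Jj.
IV-1 is unaffected so carries J and received j from III-1 (jj), so IV-1 is Jj.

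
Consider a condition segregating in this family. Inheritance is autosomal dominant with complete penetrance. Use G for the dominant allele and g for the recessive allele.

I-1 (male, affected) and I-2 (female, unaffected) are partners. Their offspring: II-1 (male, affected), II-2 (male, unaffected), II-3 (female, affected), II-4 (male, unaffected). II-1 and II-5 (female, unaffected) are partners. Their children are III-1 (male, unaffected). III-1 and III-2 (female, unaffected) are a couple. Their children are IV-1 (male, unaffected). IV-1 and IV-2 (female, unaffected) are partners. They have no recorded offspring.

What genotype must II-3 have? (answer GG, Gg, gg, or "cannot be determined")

From phenotype alone, II-3 is GG or Gg.
II-3 is affected so carries G and received g from I-2 (gg), so II-3 is Gg.

Gg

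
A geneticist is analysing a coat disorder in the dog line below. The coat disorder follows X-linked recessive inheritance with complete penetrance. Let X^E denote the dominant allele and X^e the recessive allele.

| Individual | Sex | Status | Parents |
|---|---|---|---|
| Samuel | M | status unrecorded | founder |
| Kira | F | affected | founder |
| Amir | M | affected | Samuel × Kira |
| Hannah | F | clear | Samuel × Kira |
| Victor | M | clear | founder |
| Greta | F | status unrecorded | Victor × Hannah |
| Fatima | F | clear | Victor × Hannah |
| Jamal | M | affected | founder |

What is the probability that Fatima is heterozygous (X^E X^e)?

1/2

Victor is clear, so Victor is X^E Y.
Hannah is clear so carries E and received e from Kira (X^e X^e), so Hannah is X^E X^e.
Their cross gives offspring ratios 1/2 X^E X^E : 1/2 X^E X^e. Conditioning on Fatima being clear, P(X^E X^e) = 1/2 / 1 = 1/2.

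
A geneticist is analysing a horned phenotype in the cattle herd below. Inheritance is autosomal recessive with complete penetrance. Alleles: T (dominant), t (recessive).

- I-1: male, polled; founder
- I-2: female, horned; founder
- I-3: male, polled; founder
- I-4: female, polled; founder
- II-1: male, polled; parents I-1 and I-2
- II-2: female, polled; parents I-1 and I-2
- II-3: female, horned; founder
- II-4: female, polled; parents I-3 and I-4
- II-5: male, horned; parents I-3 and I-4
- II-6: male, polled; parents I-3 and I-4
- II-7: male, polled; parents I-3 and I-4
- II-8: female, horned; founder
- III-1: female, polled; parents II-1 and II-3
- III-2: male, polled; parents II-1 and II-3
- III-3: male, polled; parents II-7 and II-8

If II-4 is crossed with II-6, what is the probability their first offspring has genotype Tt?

I-3 is polled so carries T and passed t to II-5 (tt), so I-3 is Tt.
I-4 is polled so carries T and passed t to II-5 (tt), so I-4 is Tt.
II-4 is a polled offspring of I-3 (Tt) × I-4 (Tt), whose cross gives 1/4 TT : 1/2 Tt : 1/4 tt; conditioning on being polled, II-4 is TT with probability 1/3, Tt with probability 2/3.
II-6 is a polled offspring of I-3 (Tt) × I-4 (Tt), whose cross gives 1/4 TT : 1/2 Tt : 1/4 tt; conditioning on being polled, II-6 is TT with probability 1/3, Tt with probability 2/3.
Summing over parental genotype combinations, P(offspring has genotype Tt) = 2/9·1/2 + 2/9·1/2 + 4/9·1/2 = 4/9.

4/9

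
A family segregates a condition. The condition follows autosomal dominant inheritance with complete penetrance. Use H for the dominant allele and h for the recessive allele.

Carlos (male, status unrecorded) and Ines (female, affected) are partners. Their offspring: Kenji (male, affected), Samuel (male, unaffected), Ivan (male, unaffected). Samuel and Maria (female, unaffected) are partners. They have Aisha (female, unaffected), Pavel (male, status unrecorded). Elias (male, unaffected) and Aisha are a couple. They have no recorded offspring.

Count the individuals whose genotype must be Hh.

1

Obligate heterozygotes: Ines is affected so carries H and passed h to Samuel (hh), so Ines is Hh.
Every other individual is either homozygous by phenotype or has at least one consistent homozygous assignment, so the count is 1.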